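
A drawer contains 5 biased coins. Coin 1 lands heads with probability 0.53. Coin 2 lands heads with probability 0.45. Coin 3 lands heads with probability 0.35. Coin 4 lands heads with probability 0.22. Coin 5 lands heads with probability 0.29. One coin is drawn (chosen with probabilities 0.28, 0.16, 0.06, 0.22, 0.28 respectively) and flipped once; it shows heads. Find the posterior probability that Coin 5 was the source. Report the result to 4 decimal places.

P(heads|C1) = 0.53; P(heads|C2) = 0.45; P(heads|C3) = 0.35; P(heads|C4) = 0.22; P(heads|C5) = 0.29.
Prior × likelihood for each source: 0.28·0.53=0.1484, 0.16·0.45=0.07200, 0.06·0.35=0.02100, 0.22·0.22=0.04840, 0.28·0.29=0.08120. Summing gives P(heads) = 0.37100.
P(Coin 5 | heads) = 0.08120 / 0.37100 = 0.2189.

Posterior probability ≈ 0.2189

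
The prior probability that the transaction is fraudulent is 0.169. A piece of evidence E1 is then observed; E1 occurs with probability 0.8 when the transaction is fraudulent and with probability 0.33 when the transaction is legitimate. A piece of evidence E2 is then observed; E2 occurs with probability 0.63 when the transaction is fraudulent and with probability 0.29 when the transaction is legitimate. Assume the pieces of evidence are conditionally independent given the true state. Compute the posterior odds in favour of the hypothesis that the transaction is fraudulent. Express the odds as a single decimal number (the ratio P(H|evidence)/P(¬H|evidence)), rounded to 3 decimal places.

Prior odds = 0.169/(1−0.169) = 0.20337.
Likelihood ratio for E1 = 0.8/0.33 = 2.4242.
Likelihood ratio for E2 = 0.63/0.29 = 2.1724.
Posterior odds = prior odds × LR₁ × LR₂ = 1.0710.

Posterior odds ≈ 1.071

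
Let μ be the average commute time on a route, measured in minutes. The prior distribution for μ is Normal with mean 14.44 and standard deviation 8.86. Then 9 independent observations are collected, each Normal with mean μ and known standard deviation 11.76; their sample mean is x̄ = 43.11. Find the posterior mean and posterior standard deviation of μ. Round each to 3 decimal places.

Posterior mean ≈ 38.417; posterior SD ≈ 3.585

With known σ, the Normal prior is conjugate. Weight on the data is w = (n/σ²)/(n/σ² + 1/τ₀²) = 0.0650771/(0.0650771+0.0127389) = 0.83629.
Posterior mean = w·x̄ + (1−w)·μ₀ = 0.83629·43.11 + 0.16371·14.44 = 38.417. Posterior variance = 1/(0.0650771+0.0127389) = 12.8508, so SD = 3.585.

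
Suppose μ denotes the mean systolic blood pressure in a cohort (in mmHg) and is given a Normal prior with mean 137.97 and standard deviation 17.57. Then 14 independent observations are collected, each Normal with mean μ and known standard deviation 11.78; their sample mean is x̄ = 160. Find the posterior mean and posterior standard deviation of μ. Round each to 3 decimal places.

Posterior mean ≈ 159.315; posterior SD ≈ 3.099

Prior precision 1/τ₀² = 1/17.57² = 0.00323934; data precision n/σ² = 14/11.78² = 0.100888.
Posterior precision = 0.00323934 + 0.100888 = 0.104127, giving posterior SD = 1/√0.104127 = 3.099.
Posterior mean = (0.00323934·137.97 + 0.100888·160) / 0.104127 = 159.315.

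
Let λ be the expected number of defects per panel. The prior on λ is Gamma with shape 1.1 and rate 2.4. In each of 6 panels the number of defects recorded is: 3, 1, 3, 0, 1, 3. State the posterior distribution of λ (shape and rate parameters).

The Poisson likelihood adds the total count to the shape and the number of exposure periods to the rate. Here ∑xᵢ = 11 and n = 6, so shape 1.1→12.1 and rate 2.4→8.4.

Posterior: Gamma(shape=12.1, rate=8.4)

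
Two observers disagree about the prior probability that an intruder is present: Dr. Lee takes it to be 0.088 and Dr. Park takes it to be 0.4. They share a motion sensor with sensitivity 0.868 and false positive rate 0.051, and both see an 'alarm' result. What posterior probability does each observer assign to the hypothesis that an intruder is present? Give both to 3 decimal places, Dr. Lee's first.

Dr. Lee: 0.622; Dr. Park: 0.919

P('+'|H) = 0.868, P('+'|¬H) = 0.051.
Dr. Lee: numerator 0.868·0.088 = 0.076384; evidence = 0.076384+0.051·0.912 = 0.12290; posterior = 0.622.
Dr. Park: numerator 0.868·0.4 = 0.34720; evidence = 0.34720+0.051·0.6 = 0.37780; posterior = 0.919.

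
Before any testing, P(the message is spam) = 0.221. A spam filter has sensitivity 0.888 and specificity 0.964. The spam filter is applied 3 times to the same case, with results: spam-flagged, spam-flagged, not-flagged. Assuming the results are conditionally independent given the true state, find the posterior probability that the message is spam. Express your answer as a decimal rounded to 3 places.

Let H be the event that the message is spam; start with P(H) = 0.221. P('spam-flagged'|H) = 0.888, P('spam-flagged'|¬H) = 0.036.
Update on result 1 ('spam-flagged'): P(H) ← 0.888·0.2210 / (0.888·0.2210 + 0.036·0.7790) = 0.19625/0.22429 = 0.8750.
Update on result 2 ('spam-flagged'): P(H) ← 0.888·0.8750 / (0.888·0.8750 + 0.036·0.1250) = 0.77697/0.78147 = 0.9942.
Update on result 3 ('not-flagged'): P(H) ← 0.112·0.9942 / (0.112·0.9942 + 0.964·0.0058) = 0.11135/0.11691 = 0.9525.

Posterior P(H) ≈ 0.953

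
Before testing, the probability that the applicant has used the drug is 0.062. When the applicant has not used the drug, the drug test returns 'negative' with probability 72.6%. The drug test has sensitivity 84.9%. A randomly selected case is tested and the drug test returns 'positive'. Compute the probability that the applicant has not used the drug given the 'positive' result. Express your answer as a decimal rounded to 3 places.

P(¬H | E) ≈ 0.830

Let H be the event that the applicant has used the drug. P(H) = 0.062, so P(¬H) = 0.938. With E the 'positive' result, P(E|H) = 0.849 and P(E|¬H) = 0.274.
P(E) = 0.849·0.062 + 0.274·0.938 = 0.052638 + 0.25701 = 0.30965.
By Bayes' theorem, P(H|E) = 0.052638 / 0.30965 = 0.170. Hence P(¬H|E) = 1 − 0.170 = 0.830.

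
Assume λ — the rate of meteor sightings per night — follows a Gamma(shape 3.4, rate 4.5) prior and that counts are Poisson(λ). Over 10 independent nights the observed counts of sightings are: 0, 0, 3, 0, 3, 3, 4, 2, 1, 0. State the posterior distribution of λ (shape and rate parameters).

Posterior: Gamma(shape=19.4, rate=14.5)

The Poisson likelihood adds the total count to the shape and the number of exposure periods to the rate. Here ∑xᵢ = 16 and n = 10, so shape 3.4→19.4 and rate 4.5→14.5.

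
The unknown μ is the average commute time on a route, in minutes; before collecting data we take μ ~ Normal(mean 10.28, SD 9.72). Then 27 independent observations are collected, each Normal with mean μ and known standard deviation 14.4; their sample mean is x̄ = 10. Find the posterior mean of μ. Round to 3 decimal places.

Prior precision 1/τ₀² = 1/9.72² = 0.0105844; data precision n/σ² = 27/14.4² = 0.130208.
Posterior precision = 0.0105844 + 0.130208 = 0.140793.
Posterior mean = (0.0105844·10.28 + 0.130208·10) / 0.140793 = 10.021.

Posterior mean ≈ 10.021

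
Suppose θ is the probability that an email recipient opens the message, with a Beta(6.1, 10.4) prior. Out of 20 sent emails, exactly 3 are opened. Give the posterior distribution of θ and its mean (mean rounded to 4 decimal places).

The binomial likelihood is conjugate to the Beta prior: with 3 successes and 17 failures, the posterior is Beta(6.1+3, 10.4+17) = Beta(9.1, 27.4).
E[θ | data] = 9.1/(9.1+27.4) = 0.2493.

Posterior: Beta(9.1, 27.4); mean ≈ 0.2493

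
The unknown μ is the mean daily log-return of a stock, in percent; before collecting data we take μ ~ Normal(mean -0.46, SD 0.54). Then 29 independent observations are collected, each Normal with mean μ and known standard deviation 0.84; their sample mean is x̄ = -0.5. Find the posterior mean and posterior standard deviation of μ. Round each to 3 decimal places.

Posterior mean ≈ -0.497; posterior SD ≈ 0.150

Prior precision 1/τ₀² = 1/0.54² = 3.42936; data precision n/σ² = 29/0.84² = 41.0998.
Posterior precision = 3.42936 + 41.0998 = 44.5291, giving posterior SD = 1/√44.5291 = 0.150.
Posterior mean = (3.42936·-0.46 + 41.0998·-0.5) / 44.5291 = -0.497.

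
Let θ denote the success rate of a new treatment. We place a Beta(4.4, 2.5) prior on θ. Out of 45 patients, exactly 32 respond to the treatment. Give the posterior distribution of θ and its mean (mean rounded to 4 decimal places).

Posterior: Beta(36.4, 15.5); mean ≈ 0.7013

The binomial likelihood is conjugate to the Beta prior: with 32 successes and 13 failures, the posterior is Beta(4.4+32, 2.5+13) = Beta(36.4, 15.5).
Posterior mean = α/(α+β) = 36.4/51.9 = 0.7013.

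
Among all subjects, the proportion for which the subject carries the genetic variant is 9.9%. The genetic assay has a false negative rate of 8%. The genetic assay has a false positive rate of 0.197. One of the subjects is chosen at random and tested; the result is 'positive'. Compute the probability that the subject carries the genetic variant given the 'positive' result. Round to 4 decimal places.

P(H | E) ≈ 0.3391

Write H for 'the subject carries the genetic variant'. Prior odds H:¬H = 0.099/0.901 = 0.10988. For the 'positive' outcome, the likelihood ratio is 0.92/0.197 = 4.6701.
Posterior odds = 0.10988 × 4.6701 = 0.51314, so P(H|E) = 0.51314/(1+0.51314) = 0.3391.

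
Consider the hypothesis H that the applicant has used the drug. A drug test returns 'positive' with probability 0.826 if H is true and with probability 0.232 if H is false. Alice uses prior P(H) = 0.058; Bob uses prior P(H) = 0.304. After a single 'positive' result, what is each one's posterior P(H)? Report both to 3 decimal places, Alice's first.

Alice: 0.180; Bob: 0.609

P('+'|H) = 0.826, P('+'|¬H) = 0.232.
Alice: numerator 0.826·0.058 = 0.047908; evidence = 0.047908+0.232·0.942 = 0.26645; posterior = 0.180.
Bob: numerator 0.826·0.304 = 0.25110; evidence = 0.25110+0.232·0.696 = 0.41258; posterior = 0.609.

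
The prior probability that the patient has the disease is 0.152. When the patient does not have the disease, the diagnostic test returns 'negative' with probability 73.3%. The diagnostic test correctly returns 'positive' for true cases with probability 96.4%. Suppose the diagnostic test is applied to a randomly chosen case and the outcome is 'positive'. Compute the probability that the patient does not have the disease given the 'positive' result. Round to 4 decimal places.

Let H be the event that the patient has the disease. P(H) = 0.152, so P(¬H) = 0.848. With E the 'positive' result, P(E|H) = 0.964 and P(E|¬H) = 0.267.
P(E) = 0.964·0.152 + 0.267·0.848 = 0.14653 + 0.22642 = 0.37294.
By Bayes' theorem, P(H|E) = 0.14653 / 0.37294 = 0.3929. Hence P(¬H|E) = 1 − 0.3929 = 0.6071.

P(¬H | E) ≈ 0.6071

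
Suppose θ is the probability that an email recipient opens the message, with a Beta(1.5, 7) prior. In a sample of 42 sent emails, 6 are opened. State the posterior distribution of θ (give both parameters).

Posterior: Beta(7.5, 43)

The binomial likelihood is conjugate to the Beta prior: with 6 successes and 36 failures, the posterior is Beta(1.5+6, 7+36) = Beta(7.5, 43).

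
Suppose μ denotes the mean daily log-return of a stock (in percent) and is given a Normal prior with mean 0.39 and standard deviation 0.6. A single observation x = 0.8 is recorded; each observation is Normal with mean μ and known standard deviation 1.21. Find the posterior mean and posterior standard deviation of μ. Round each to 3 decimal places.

Prior precision 1/τ₀² = 1/0.6² = 2.77778; data precision n/σ² = 1/1.21² = 0.683013.
Posterior precision = 2.77778 + 0.683013 = 3.46079, giving posterior SD = 1/√3.46079 = 0.538.
Posterior mean = (2.77778·0.39 + 0.683013·0.8) / 3.46079 = 0.471.

Posterior mean ≈ 0.471; posterior SD ≈ 0.538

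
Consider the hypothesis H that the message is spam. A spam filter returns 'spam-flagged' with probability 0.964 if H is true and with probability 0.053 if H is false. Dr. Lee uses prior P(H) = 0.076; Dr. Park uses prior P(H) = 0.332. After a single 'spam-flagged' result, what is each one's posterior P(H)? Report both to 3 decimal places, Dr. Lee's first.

The likelihood ratio for a 'spam-flagged' result is 0.964/0.053 = 18.189.
Dr. Lee: prior odds 0.076/0.924 = 0.082251; posterior odds 1.4960; posterior probability 0.599.
Dr. Park: prior odds 0.332/0.668 = 0.49701; posterior odds 9.0399; posterior probability 0.900.

Dr. Lee: 0.599; Dr. Park: 0.900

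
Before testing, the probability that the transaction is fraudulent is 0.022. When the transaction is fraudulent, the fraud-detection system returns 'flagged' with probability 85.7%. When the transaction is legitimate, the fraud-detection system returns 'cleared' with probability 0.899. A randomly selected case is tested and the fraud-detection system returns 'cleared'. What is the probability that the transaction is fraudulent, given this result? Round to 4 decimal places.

P(H | E) ≈ 0.0036

Write H for 'the transaction is fraudulent'. Prior odds H:¬H = 0.022/0.978 = 0.022495. For the 'cleared' outcome, the likelihood ratio is 0.143/0.899 = 0.15907.
Posterior odds = 0.022495 × 0.15907 = 0.0035782, so P(H|E) = 0.0035782/(1+0.0035782) = 0.0036.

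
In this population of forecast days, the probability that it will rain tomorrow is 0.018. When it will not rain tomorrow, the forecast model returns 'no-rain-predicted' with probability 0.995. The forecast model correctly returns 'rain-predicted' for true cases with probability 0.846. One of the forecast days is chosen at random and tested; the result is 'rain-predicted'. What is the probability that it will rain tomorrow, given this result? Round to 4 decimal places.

Let H be the event that it will rain tomorrow. P(H) = 0.018, so P(¬H) = 0.982. With E the 'rain-predicted' result, P(E|H) = 0.846 and P(E|¬H) = 0.005.
P(E) = 0.846·0.018 + 0.005·0.982 = 0.015228 + 0.0049100 = 0.020138.
By Bayes' theorem, P(H|E) = 0.015228 / 0.020138 = 0.7562.

P(H | E) ≈ 0.7562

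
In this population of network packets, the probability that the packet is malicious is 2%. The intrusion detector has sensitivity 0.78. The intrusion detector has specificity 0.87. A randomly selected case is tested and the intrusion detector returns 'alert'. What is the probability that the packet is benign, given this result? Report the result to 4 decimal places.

P(¬H | E) ≈ 0.8909

Let H be the event that the packet is malicious. P(H) = 0.02, so P(¬H) = 0.98. With E the 'alert' result, P(E|H) = 0.78 and P(E|¬H) = 0.13.
P(E) = 0.78·0.02 + 0.13·0.98 = 0.015600 + 0.12740 = 0.14300.
By Bayes' theorem, P(H|E) = 0.015600 / 0.14300 = 0.1091. Hence P(¬H|E) = 1 − 0.1091 = 0.8909.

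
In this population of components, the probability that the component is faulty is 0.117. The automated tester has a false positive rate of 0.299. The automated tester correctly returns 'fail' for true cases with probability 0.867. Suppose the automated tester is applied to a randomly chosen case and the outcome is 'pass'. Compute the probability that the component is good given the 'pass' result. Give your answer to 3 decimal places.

Write H for 'the component is faulty'. Prior odds H:¬H = 0.117/0.883 = 0.13250. For the 'pass' outcome, the likelihood ratio is 0.133/0.701 = 0.18973.
Posterior odds = 0.13250 × 0.18973 = 0.025140, so P(H|E) = 0.025140/(1+0.025140) = 0.025. Then P(¬H|E) = 1 − 0.025 = 0.975.

P(¬H | E) ≈ 0.975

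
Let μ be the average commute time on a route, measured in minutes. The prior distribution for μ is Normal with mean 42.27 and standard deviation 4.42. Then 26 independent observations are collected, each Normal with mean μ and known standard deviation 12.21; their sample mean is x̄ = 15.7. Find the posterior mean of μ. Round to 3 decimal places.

Posterior mean ≈ 21.729

Prior precision 1/τ₀² = 1/4.42² = 0.0511865; data precision n/σ² = 26/12.21² = 0.174398.
Posterior precision = 0.0511865 + 0.174398 = 0.225585.
Posterior mean = (0.0511865·42.27 + 0.174398·15.7) / 0.225585 = 21.729.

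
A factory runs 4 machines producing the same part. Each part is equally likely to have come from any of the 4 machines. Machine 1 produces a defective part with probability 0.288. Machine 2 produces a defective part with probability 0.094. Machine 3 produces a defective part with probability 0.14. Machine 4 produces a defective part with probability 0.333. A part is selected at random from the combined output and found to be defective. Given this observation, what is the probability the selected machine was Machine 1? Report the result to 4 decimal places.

Posterior probability ≈ 0.3368

Tabulate prior·likelihood by source: [1] prior 0.25, lik 0.288, product 0.07200; [2] prior 0.25, lik 0.094, product 0.02350; [3] prior 0.25, lik 0.14, product 0.03500; [4] prior 0.25, lik 0.333, product 0.08325.
Normalizing constant = 0.21375; the posterior for Machine 1 is its product over the sum, 0.07200/0.21375 = 0.3368.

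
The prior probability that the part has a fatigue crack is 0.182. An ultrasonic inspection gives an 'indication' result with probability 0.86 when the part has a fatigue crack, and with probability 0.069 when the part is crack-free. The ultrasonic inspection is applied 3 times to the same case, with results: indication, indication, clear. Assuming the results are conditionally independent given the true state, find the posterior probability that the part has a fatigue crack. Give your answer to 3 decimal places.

With H the event that the part has a fatigue crack, the joint likelihood of the observed sequence is P(data|H) = 0.86·0.86·0.14 = 0.10354 and P(data|¬H) = 0.069·0.069·0.931 = 0.0044325.
Bayes: P(H|data) = 0.182·0.10354 / (0.182·0.10354 + 0.818·0.0044325) = 0.018845/0.022471 = 0.8386.

Posterior P(H) ≈ 0.839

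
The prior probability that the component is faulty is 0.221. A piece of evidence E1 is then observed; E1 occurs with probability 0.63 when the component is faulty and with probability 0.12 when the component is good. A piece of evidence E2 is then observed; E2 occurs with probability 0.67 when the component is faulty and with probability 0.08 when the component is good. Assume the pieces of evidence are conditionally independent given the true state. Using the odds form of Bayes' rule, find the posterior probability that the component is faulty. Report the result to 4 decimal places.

Posterior probability ≈ 0.9258

Prior odds = 0.221/(1−0.221) = 0.28370. In log-odds, ln(0.28370) = -1.2598.
Add log likelihood ratios: ln(5.2500) + ln(8.3750) = 3.7835.
Posterior log-odds = 2.5236, so posterior odds = exp(2.5236) = 12.474. Converting, P(H|E) = 12.474/13.474 = 0.9258.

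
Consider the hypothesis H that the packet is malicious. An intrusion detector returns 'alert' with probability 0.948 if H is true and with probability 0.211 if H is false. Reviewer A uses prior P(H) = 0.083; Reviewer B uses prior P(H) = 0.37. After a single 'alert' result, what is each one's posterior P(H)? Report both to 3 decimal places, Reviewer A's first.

The likelihood ratio for an 'alert' result is 0.948/0.211 = 4.4929.
Reviewer A: prior odds 0.083/0.917 = 0.090513; posterior odds 0.40666; posterior probability 0.289.
Reviewer B: prior odds 0.37/0.63 = 0.58730; posterior odds 2.6387; posterior probability 0.725.

Reviewer A: 0.289; Reviewer B: 0.725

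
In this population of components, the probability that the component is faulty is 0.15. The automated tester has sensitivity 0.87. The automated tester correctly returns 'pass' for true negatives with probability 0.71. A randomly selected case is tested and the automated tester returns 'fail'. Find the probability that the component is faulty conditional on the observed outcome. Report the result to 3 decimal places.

Let H be the event that the component is faulty. P(H) = 0.15, so P(¬H) = 0.85. With E the 'fail' result, P(E|H) = 0.87 and P(E|¬H) = 0.29.
P(E) = 0.87·0.15 + 0.29·0.85 = 0.13050 + 0.24650 = 0.37700.
By Bayes' theorem, P(H|E) = 0.13050 / 0.37700 = 0.346.

P(H | E) ≈ 0.346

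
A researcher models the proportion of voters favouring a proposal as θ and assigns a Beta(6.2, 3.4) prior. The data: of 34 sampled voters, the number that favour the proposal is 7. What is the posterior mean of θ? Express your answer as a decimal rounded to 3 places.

The binomial likelihood is conjugate to the Beta prior: with 7 successes and 27 failures, the posterior is Beta(6.2+7, 3.4+27) = Beta(13.2, 30.4).
Posterior mean = α/(α+β) = 13.2/43.6 = 0.303.

Posterior mean ≈ 0.303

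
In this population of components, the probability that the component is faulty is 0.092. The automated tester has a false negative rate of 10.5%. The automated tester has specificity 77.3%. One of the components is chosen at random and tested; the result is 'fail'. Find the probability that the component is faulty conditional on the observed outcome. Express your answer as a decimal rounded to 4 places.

Let H be the event that the component is faulty. P(H) = 0.092, so P(¬H) = 0.908. With E the 'fail' result, P(E|H) = 0.895 and P(E|¬H) = 0.227.
P(E) = 0.895·0.092 + 0.227·0.908 = 0.082340 + 0.20612 = 0.28846.
By Bayes' theorem, P(H|E) = 0.082340 / 0.28846 = 0.2855.

P(H | E) ≈ 0.2855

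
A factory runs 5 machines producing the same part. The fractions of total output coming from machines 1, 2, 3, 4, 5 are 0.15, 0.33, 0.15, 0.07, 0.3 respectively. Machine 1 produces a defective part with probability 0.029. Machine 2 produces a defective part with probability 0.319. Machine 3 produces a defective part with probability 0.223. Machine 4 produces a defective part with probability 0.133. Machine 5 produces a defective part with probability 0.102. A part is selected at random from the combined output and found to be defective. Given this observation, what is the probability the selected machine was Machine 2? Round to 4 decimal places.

Posterior probability ≈ 0.5753

P(defective|M1) = 0.029; P(defective|M2) = 0.319; P(defective|M3) = 0.223; P(defective|M4) = 0.133; P(defective|M5) = 0.102.
Prior × likelihood for each source: 0.15·0.029=0.004350, 0.33·0.319=0.1053, 0.15·0.223=0.03345, 0.07·0.133=0.009310, 0.3·0.102=0.03060. Summing gives P(defective) = 0.18298.
P(Machine 2 | defective) = 0.1053 / 0.18298 = 0.5753.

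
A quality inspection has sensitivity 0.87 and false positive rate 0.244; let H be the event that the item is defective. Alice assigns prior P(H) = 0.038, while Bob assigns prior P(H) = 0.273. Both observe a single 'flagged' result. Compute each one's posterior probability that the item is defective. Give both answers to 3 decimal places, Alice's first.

Alice: 0.123; Bob: 0.572

P('+'|H) = 0.87, P('+'|¬H) = 0.244.
Alice: numerator 0.87·0.038 = 0.033060; evidence = 0.033060+0.244·0.962 = 0.26779; posterior = 0.123.
Bob: numerator 0.87·0.273 = 0.23751; evidence = 0.23751+0.244·0.727 = 0.41490; posterior = 0.572.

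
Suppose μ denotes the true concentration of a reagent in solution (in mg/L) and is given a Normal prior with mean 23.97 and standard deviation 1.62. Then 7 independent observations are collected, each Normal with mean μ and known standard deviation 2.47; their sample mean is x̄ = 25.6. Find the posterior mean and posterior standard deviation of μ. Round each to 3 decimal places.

With known σ, the Normal prior is conjugate. Weight on the data is w = (n/σ²)/(n/σ² + 1/τ₀²) = 1.14737/(1.14737+0.381039) = 0.75070.
Posterior mean = w·x̄ + (1−w)·μ₀ = 0.75070·25.6 + 0.24930·23.97 = 25.194. Posterior variance = 1/(1.14737+0.381039) = 0.654274, so SD = 0.809.

Posterior mean ≈ 25.194; posterior SD ≈ 0.809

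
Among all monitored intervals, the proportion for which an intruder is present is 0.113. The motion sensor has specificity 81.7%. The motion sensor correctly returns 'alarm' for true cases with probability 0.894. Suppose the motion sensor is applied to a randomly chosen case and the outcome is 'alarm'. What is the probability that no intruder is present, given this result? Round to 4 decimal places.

Write H for 'an intruder is present'. Prior odds H:¬H = 0.113/0.887 = 0.12740. For the 'alarm' outcome, the likelihood ratio is 0.894/0.183 = 4.8852.
Posterior odds = 0.12740 × 4.8852 = 0.62236, so P(H|E) = 0.62236/(1+0.62236) = 0.3836. Then P(¬H|E) = 1 − 0.3836 = 0.6164.

P(¬H | E) ≈ 0.6164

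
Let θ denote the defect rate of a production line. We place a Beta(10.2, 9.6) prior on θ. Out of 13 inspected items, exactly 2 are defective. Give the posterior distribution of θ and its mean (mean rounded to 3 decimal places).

Posterior: Beta(12.2, 20.6); mean ≈ 0.372

The binomial likelihood is conjugate to the Beta prior: with 2 successes and 11 failures, the posterior is Beta(10.2+2, 9.6+11) = Beta(12.2, 20.6).
E[θ | data] = 12.2/(12.2+20.6) = 0.372.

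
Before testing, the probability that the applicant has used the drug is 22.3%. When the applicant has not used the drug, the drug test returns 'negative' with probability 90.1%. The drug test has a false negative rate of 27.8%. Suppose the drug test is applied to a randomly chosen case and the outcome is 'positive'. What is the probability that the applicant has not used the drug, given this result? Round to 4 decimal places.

Write H for 'the applicant has used the drug'. Prior odds H:¬H = 0.223/0.777 = 0.28700. For the 'positive' outcome, the likelihood ratio is 0.722/0.099 = 7.2929.
Posterior odds = 0.28700 × 7.2929 = 2.0931, so P(H|E) = 2.0931/(1+2.0931) = 0.6767. Then P(¬H|E) = 1 − 0.6767 = 0.3233.

P(¬H | E) ≈ 0.3233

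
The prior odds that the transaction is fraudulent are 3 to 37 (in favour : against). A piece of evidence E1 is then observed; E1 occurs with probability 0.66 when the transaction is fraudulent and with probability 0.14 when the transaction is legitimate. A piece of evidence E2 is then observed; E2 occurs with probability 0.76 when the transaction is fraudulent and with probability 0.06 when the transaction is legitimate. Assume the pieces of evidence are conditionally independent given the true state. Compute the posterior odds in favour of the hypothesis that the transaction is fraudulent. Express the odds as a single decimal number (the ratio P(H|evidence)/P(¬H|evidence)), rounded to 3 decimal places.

Prior odds = 3/37 = 0.081081.
Likelihood ratio for E1 = 0.66/0.14 = 4.7143.
Likelihood ratio for E2 = 0.76/0.06 = 12.667.
Posterior odds = prior odds × LR₁ × LR₂ = 4.8417.

Posterior odds ≈ 4.842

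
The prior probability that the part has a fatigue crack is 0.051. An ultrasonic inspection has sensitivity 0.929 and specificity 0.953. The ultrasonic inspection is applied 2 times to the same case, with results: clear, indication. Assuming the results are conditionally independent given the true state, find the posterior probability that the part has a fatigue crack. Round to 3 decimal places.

Let H be the event that the part has a fatigue crack; start with P(H) = 0.051. P('indication'|H) = 0.929, P('indication'|¬H) = 0.047.
Update on result 1 ('clear'): P(H) ← 0.071·0.0510 / (0.071·0.0510 + 0.953·0.9490) = 0.0036210/0.90802 = 0.0040.
Update on result 2 ('indication'): P(H) ← 0.929·0.0040 / (0.929·0.0040 + 0.047·0.9960) = 0.0037047/0.050517 = 0.0733.

Posterior P(H) ≈ 0.073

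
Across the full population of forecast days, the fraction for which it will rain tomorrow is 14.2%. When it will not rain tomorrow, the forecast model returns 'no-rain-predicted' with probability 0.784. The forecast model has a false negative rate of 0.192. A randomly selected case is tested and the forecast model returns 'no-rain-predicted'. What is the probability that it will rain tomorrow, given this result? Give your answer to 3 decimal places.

Write H for 'it will rain tomorrow'. Prior odds H:¬H = 0.142/0.858 = 0.16550. For the 'no-rain-predicted' outcome, the likelihood ratio is 0.192/0.784 = 0.24490.
Posterior odds = 0.16550 × 0.24490 = 0.040531, so P(H|E) = 0.040531/(1+0.040531) = 0.039.

P(H | E) ≈ 0.039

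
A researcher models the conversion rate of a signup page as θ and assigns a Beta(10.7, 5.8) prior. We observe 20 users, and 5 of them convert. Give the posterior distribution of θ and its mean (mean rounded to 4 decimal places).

Posterior: Beta(15.7, 20.8); mean ≈ 0.4301

The binomial likelihood is conjugate to the Beta prior: with 5 successes and 15 failures, the posterior is Beta(10.7+5, 5.8+15) = Beta(15.7, 20.8).
Posterior mean = α/(α+β) = 15.7/36.5 = 0.4301.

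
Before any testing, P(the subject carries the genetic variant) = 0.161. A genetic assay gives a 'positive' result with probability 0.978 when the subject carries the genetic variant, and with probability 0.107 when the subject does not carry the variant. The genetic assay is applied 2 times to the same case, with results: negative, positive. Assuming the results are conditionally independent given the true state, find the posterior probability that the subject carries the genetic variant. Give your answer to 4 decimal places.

Posterior P(H) ≈ 0.0414

With H the event that the subject carries the genetic variant, the joint likelihood of the observed sequence is P(data|H) = 0.022·0.978 = 0.021516 and P(data|¬H) = 0.893·0.107 = 0.095551.
Bayes: P(H|data) = 0.161·0.021516 / (0.161·0.021516 + 0.839·0.095551) = 0.0034641/0.083631 = 0.0414.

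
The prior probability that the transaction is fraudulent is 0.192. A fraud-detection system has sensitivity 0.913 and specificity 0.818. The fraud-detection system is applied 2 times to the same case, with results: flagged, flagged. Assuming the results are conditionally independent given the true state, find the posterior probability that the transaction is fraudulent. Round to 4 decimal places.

With H the event that the transaction is fraudulent, the joint likelihood of the observed sequence is P(data|H) = 0.913·0.913 = 0.83357 and P(data|¬H) = 0.182·0.182 = 0.033124.
Bayes: P(H|data) = 0.192·0.83357 / (0.192·0.83357 + 0.808·0.033124) = 0.16005/0.18681 = 0.8567.

Posterior P(H) ≈ 0.8567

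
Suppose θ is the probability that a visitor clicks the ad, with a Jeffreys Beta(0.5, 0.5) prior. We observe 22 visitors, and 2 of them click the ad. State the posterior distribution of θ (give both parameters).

Posterior: Beta(2.5, 20.5)

Observing 2 successes and 20 failures updates Beta(0.5, 0.5) by adding the success and failure counts to the two shape parameters: α = 0.5+2 = 2.5, β = 0.5+20 = 20.5.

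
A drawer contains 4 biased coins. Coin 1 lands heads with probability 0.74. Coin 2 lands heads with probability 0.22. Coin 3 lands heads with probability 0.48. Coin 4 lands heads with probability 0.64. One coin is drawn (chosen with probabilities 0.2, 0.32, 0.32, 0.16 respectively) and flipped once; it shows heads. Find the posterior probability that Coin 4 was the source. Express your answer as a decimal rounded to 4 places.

Posterior probability ≈ 0.2159

Tabulate prior·likelihood by source: [1] prior 0.2, lik 0.74, product 0.1480; [2] prior 0.32, lik 0.22, product 0.07040; [3] prior 0.32, lik 0.48, product 0.1536; [4] prior 0.16, lik 0.64, product 0.1024.
Normalizing constant = 0.47440; the posterior for Coin 4 is its product over the sum, 0.1024/0.47440 = 0.2159.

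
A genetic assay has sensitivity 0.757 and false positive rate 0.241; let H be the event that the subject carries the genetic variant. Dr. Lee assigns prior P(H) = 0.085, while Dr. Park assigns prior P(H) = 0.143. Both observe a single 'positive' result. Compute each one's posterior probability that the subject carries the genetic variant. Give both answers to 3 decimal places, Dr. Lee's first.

Dr. Lee: 0.226; Dr. Park: 0.344

P('+'|H) = 0.757, P('+'|¬H) = 0.241.
Dr. Lee: numerator 0.757·0.085 = 0.064345; evidence = 0.064345+0.241·0.915 = 0.28486; posterior = 0.226.
Dr. Park: numerator 0.757·0.143 = 0.10825; evidence = 0.10825+0.241·0.857 = 0.31479; posterior = 0.344.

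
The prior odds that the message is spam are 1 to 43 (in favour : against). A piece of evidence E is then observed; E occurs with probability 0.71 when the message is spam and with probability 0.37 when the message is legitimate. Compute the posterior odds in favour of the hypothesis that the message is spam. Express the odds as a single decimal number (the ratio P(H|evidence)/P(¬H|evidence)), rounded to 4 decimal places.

Prior odds = 1/43 = 0.023256. In log-odds, ln(0.023256) = -3.7612.
Add log likelihood ratio: ln(1.9189) = 0.65176.
Posterior log-odds = -3.1094, so posterior odds = exp(-3.1094) = 0.044626.

Posterior odds ≈ 0.0446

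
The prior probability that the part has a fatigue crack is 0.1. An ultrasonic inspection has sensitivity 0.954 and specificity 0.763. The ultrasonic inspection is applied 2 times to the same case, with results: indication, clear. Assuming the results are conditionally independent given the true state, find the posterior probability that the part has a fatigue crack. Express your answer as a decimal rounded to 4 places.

Posterior P(H) ≈ 0.0263

With H the event that the part has a fatigue crack, the joint likelihood of the observed sequence is P(data|H) = 0.954·0.046 = 0.043884 and P(data|¬H) = 0.237·0.763 = 0.18083.
Bayes: P(H|data) = 0.1·0.043884 / (0.1·0.043884 + 0.9·0.18083) = 0.0043884/0.16714 = 0.0263.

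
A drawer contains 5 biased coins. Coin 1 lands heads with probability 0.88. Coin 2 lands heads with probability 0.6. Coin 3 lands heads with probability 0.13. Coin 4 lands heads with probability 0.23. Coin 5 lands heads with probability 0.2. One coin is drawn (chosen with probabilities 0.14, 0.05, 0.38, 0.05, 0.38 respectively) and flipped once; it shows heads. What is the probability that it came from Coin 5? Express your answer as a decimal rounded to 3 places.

Tabulate prior·likelihood by source: [1] prior 0.14, lik 0.88, product 0.1232; [2] prior 0.05, lik 0.6, product 0.03000; [3] prior 0.38, lik 0.13, product 0.04940; [4] prior 0.05, lik 0.23, product 0.01150; [5] prior 0.38, lik 0.2, product 0.07600.
Normalizing constant = 0.29010; the posterior for Coin 5 is its product over the sum, 0.07600/0.29010 = 0.262.

Posterior probability ≈ 0.262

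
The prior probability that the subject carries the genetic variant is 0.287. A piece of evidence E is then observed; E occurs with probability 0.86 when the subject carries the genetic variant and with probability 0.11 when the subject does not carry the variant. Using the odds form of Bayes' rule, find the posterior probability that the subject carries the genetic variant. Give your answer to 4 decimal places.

Posterior probability ≈ 0.7589

Prior odds = 0.287/(1−0.287) = 0.40252. In log-odds, ln(0.40252) = -0.91000.
Add log likelihood ratio: ln(7.8182) = 2.0565.
Posterior log-odds = 1.1465, so posterior odds = exp(1.1465) = 3.1470. Converting, P(H|E) = 3.1470/4.1470 = 0.7589.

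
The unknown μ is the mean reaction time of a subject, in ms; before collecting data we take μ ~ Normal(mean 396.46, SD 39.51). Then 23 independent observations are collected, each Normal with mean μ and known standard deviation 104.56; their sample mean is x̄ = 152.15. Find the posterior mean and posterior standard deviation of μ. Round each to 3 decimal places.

Posterior mean ≈ 209.178; posterior SD ≈ 19.089

With known σ, the Normal prior is conjugate. Weight on the data is w = (n/σ²)/(n/σ² + 1/τ₀²) = 0.00210376/(0.00210376+0.00064060) = 0.76658.
Posterior mean = w·x̄ + (1−w)·μ₀ = 0.76658·152.15 + 0.23342·396.46 = 209.178. Posterior variance = 1/(0.00210376+0.00064060) = 364.384, so SD = 19.089.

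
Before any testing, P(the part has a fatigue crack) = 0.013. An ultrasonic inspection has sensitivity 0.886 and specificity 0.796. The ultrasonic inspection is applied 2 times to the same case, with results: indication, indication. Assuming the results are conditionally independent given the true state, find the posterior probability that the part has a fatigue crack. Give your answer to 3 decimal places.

Posterior P(H) ≈ 0.199

With H the event that the part has a fatigue crack, the joint likelihood of the observed sequence is P(data|H) = 0.886·0.886 = 0.78500 and P(data|¬H) = 0.204·0.204 = 0.041616.
Bayes: P(H|data) = 0.013·0.78500 / (0.013·0.78500 + 0.987·0.041616) = 0.010205/0.051280 = 0.1990.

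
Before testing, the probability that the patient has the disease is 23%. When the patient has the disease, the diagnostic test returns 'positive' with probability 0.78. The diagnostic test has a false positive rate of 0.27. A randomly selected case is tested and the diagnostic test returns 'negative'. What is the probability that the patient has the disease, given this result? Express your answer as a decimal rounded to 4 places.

Let H be the event that the patient has the disease. P(H) = 0.23, so P(¬H) = 0.77. With E the 'negative' result, P(E|H) = 0.22 and P(E|¬H) = 0.73.
P(E) = 0.22·0.23 + 0.73·0.77 = 0.050600 + 0.56210 = 0.61270.
By Bayes' theorem, P(H|E) = 0.050600 / 0.61270 = 0.0826.

P(H | E) ≈ 0.0826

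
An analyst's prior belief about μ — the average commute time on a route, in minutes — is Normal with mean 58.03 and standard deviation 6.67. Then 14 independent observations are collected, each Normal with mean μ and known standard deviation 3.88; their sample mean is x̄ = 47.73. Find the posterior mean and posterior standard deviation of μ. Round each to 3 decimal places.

With known σ, the Normal prior is conjugate. Weight on the data is w = (n/σ²)/(n/σ² + 1/τ₀²) = 0.929961/(0.929961+0.0224775) = 0.97640.
Posterior mean = w·x̄ + (1−w)·μ₀ = 0.97640·47.73 + 0.023600·58.03 = 47.973. Posterior variance = 1/(0.929961+0.0224775) = 1.04994, so SD = 1.025.

Posterior mean ≈ 47.973; posterior SD ≈ 1.025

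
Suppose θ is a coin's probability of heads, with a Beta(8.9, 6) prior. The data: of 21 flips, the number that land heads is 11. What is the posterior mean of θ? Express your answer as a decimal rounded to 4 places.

The binomial likelihood is conjugate to the Beta prior: with 11 successes and 10 failures, the posterior is Beta(8.9+11, 6+10) = Beta(19.9, 16).
E[θ | data] = 19.9/(19.9+16) = 0.5543.

Posterior mean ≈ 0.5543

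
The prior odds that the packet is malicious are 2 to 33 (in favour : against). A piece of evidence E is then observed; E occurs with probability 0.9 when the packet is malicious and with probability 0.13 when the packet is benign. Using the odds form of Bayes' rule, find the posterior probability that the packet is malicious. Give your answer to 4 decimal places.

Posterior probability ≈ 0.2956

Prior odds = 2/33 = 0.060606. In log-odds, ln(0.060606) = -2.8034.
Add log likelihood ratio: ln(6.9231) = 1.9349.
Posterior log-odds = -0.86850, so posterior odds = exp(-0.86850) = 0.41958. Converting, P(H|E) = 0.41958/1.4196 = 0.2956.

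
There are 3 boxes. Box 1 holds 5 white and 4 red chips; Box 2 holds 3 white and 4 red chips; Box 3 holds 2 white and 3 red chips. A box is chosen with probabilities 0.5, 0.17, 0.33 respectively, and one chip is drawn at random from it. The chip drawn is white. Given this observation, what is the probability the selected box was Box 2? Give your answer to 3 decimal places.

Posterior probability ≈ 0.151

P(white|Box 1) = 0.5556; P(white|Box 2) = 0.4286; P(white|Box 3) = 0.4.
Prior × likelihood for each source: 0.5·0.5556=0.2778, 0.17·0.4286=0.07286, 0.33·0.4=0.1320. Summing gives P(white) = 0.48263.
P(Box 2 | white) = 0.07286 / 0.48263 = 0.151.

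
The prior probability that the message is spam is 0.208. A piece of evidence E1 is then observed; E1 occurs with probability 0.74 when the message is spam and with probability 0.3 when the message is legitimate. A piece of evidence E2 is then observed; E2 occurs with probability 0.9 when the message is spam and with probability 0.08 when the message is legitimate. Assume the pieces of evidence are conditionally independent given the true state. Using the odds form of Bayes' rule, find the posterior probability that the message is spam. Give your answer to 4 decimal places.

Prior odds = 0.208/(1−0.208) = 0.26263. In log-odds, ln(0.26263) = -1.3370.
Add log likelihood ratios: ln(2.4667) + ln(11.250) = 3.3232.
Posterior log-odds = 1.9862, so posterior odds = exp(1.9862) = 7.2879. Converting, P(H|E) = 7.2879/8.2879 = 0.8793.

Posterior probability ≈ 0.8793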